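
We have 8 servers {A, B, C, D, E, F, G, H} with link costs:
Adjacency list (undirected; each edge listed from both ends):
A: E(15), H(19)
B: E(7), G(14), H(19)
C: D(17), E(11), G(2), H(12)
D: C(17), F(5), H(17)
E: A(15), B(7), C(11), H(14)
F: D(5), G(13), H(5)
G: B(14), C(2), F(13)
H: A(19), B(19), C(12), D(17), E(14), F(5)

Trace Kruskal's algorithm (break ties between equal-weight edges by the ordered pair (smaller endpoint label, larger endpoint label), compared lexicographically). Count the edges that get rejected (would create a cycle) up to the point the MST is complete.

3

Kruskal's algorithm — process edges by increasing weight (ties by edge label):
C—G (2): add — endpoints in different components.
D—F (5): add — endpoints in different components.
F—H (5): add — endpoints in different components.
B—E (7): add — endpoints in different components.
C—E (11): add — endpoints in different components.
C—H (12): add — endpoints in different components.
F—G (13): skip — F and G already connected.
B—G (14): skip — B and G already connected.
E—H (14): skip — E and H already connected.
A—E (15): add — endpoints in different components.
Edges rejected before the tree was complete: 3.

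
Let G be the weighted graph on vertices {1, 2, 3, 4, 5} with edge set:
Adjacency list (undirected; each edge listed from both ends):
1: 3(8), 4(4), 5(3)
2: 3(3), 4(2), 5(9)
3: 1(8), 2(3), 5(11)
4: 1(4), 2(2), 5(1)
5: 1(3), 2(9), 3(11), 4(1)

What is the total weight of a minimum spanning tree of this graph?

9

Sort edges by weight, then run Kruskal:
4–5 (1): add — endpoints in different components.
2–4 (2): add — endpoints in different components.
1–5 (3): add — endpoints in different components.
2–3 (3): add — endpoints in different components.
MST edges: 4–5, 2–4, 1–5, 2–3; total weight 1+2+3+3 = 9.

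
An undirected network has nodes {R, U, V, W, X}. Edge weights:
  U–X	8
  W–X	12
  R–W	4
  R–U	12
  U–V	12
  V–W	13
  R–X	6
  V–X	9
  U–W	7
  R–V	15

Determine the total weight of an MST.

Prim's algorithm from U:
Step 1: cheapest edge leaving the tree is U–W (7); add W.
Step 2: cheapest edge leaving the tree is R–W (4); add R.
Step 3: cheapest edge leaving the tree is R–X (6); add X.
Step 4: cheapest edge leaving the tree is V–X (9); add V.
MST edges: U–W, R–W, R–X, V–X; total weight 7+4+6+9 = 26.

26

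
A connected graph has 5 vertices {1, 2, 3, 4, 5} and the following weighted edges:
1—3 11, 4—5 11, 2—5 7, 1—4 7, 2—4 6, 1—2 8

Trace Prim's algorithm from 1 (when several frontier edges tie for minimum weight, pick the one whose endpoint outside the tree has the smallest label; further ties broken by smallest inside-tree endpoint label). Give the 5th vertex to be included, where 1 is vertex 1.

3

Grow the tree from 1 using Prim:
Step 1: cheapest edge leaving the tree is 1—4 (7); add 4.
Step 2: cheapest edge leaving the tree is 2—4 (6); add 2.
Step 3: cheapest edge leaving the tree is 2—5 (7); add 5.
Step 4: cheapest edge leaving the tree is 1—3 (11); add 3.
Vertex order: 1, 4, 2, 5, 3. The 5th vertex is 3.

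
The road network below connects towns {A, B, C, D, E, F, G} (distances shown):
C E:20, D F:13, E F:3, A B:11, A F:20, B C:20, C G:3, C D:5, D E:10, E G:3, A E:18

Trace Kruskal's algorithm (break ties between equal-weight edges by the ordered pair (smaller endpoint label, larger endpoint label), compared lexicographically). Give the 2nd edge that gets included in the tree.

E-F

Kruskal's algorithm — process edges by increasing weight (ties by edge label):
C G (3): add. Components now {A} {B} {C,G} {D} {E} {F}
E F (3): add. Components now {A} {B} {C,G} {D} {E,F}
E G (3): add. Components now {A} {B} {C,E,F,G} {D}
C D (5): add. Components now {A} {B} {C,D,E,F,G}
D E (10): skip — D and E already connected.
A B (11): add. Components now {A,B} {C,D,E,F,G}
D F (13): skip — D and F already connected.
A E (18): add. Components now {A,B,C,D,E,F,G}
The 2nd edge added is E F.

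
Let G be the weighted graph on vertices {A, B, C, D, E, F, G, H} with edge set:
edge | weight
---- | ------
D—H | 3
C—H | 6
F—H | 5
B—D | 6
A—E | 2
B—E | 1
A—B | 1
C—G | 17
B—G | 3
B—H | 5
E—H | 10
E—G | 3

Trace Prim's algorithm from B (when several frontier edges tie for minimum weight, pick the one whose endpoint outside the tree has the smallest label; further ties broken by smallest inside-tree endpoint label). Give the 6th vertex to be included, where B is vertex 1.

D

Prim, starting at B.
Step 1: cheapest edge leaving the tree is A—B (1); add A.
Step 2: cheapest edge leaving the tree is B—E (1); add E.
Step 3: cheapest edge leaving the tree is B—G (3); add G.
Step 4: cheapest edge leaving the tree is B—H (5); add H.
Step 5: cheapest edge leaving the tree is D—H (3); add D.
Step 6: cheapest edge leaving the tree is F—H (5); add F.
Step 7: cheapest edge leaving the tree is C—H (6); add C.
Vertex order: B, A, E, G, H, D, F, C. The 6th vertex is D.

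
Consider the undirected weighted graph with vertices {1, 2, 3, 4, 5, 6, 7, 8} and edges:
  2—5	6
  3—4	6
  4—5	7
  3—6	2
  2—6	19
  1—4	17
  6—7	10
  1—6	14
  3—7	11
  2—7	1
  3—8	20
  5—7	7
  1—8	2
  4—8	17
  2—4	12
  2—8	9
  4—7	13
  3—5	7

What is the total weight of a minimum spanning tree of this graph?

33

Kruskal's algorithm — process edges by increasing weight (ties by edge label):
2—7 (1): add — endpoints in different components.
1—8 (2): add — endpoints in different components.
3—6 (2): add — endpoints in different components.
2—5 (6): add — endpoints in different components.
3—4 (6): add — endpoints in different components.
3—5 (7): add — endpoints in different components.
4—5 (7): skip — 4 and 5 already connected.
5—7 (7): skip — 5 and 7 already connected.
2—8 (9): add — endpoints in different components.
MST edges: 2—7, 1—8, 3—6, 2—5, 3—4, 3—5, 2—8; total weight 1+2+2+6+6+7+9 = 33.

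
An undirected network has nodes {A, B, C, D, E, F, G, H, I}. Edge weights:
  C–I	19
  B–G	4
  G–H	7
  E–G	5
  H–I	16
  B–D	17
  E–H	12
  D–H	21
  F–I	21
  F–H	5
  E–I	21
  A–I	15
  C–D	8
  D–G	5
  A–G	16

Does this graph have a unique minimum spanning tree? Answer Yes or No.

No

Sort edges by weight, then run Kruskal:
B–G (4): add — endpoints in different components.
D–G (5): add — endpoints in different components.
E–G (5): add — endpoints in different components.
F–H (5): add — endpoints in different components.
G–H (7): add — endpoints in different components.
C–D (8): add — endpoints in different components.
E–H (12): skip — E and H already connected.
A–I (15): add — endpoints in different components.
A–G (16): add — endpoints in different components.
Non-tree edge H–I has weight 16, equal to the heaviest edge on its tree cycle — swapping gives another MST of the same weight. Not unique.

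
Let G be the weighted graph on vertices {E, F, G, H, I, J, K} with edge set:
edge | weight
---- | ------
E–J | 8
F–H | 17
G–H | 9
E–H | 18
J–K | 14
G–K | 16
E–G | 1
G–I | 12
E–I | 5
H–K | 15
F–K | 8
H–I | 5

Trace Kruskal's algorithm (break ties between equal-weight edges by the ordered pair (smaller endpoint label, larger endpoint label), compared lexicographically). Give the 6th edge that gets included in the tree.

J-K

Sort edges by weight, then run Kruskal:
E–G (1): add. Components now {E,G} {F} {H} {I} {J} {K}
E–I (5): add. Components now {E,G,I} {F} {H} {J} {K}
H–I (5): add. Components now {E,G,H,I} {F} {J} {K}
E–J (8): add. Components now {E,G,H,I,J} {F} {K}
F–K (8): add. Components now {E,G,H,I,J} {F,K}
G–H (9): skip — G and H already connected.
G–I (12): skip — G and I already connected.
J–K (14): add. Components now {E,F,G,H,I,J,K}
The 6th edge added is J–K.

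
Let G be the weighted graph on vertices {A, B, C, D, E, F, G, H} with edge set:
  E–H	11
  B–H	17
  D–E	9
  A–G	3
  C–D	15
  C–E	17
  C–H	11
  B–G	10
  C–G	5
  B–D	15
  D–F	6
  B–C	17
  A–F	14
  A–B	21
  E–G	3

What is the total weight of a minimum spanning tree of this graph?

Kruskal's algorithm — process edges by increasing weight (ties by edge label):
A–G (3): add — endpoints in different components.
E–G (3): add — endpoints in different components.
C–G (5): add — endpoints in different components.
D–F (6): add — endpoints in different components.
D–E (9): add — endpoints in different components.
B–G (10): add — endpoints in different components.
C–H (11): add — endpoints in different components.
MST edges: A–G, E–G, C–G, D–F, D–E, B–G, C–H; total weight 3+3+5+6+9+10+11 = 47.

47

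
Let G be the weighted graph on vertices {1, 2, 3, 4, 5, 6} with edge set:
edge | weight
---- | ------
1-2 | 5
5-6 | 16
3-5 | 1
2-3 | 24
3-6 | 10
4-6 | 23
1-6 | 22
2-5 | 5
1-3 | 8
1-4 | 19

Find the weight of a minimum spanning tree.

Prim's algorithm from 2:
Step 1: frontier [1-2 5, 2-5 5, 2-3 24] → take 1-2 (5); add 1.
Step 2: frontier [1-3 8, 1-4 19, 1-6 22, 2-5 5, 2-3 24] → take 2-5 (5); add 5.
Step 3: frontier [1-3 8, 1-4 19, 1-6 22, 2-3 24, 3-5 1, 5-6 16] → take 3-5 (1); add 3.
Step 4: frontier [1-4 19, 1-6 22, 3-6 10, 5-6 16] → take 3-6 (10); add 6.
Step 5: frontier [1-4 19, 4-6 23] → take 1-4 (19); add 4.
MST edges: 1-2, 2-5, 3-5, 3-6, 1-4; total weight 5+5+1+10+19 = 40.

40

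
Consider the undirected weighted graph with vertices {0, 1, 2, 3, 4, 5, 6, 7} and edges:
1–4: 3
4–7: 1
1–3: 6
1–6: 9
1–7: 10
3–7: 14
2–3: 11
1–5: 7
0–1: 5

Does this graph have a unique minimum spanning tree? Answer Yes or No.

Yes

Kruskal's algorithm — process edges by increasing weight (ties by edge label):
4–7 (1): add — endpoints in different components.
1–4 (3): add — endpoints in different components.
0–1 (5): add — endpoints in different components.
1–3 (6): add — endpoints in different components.
1–5 (7): add — endpoints in different components.
1–6 (9): add — endpoints in different components.
1–7 (10): skip — 1 and 7 already connected.
2–3 (11): add — endpoints in different components.
Every non-tree edge has weight strictly greater than the heaviest edge on the tree path between its endpoints, so the MST is unique.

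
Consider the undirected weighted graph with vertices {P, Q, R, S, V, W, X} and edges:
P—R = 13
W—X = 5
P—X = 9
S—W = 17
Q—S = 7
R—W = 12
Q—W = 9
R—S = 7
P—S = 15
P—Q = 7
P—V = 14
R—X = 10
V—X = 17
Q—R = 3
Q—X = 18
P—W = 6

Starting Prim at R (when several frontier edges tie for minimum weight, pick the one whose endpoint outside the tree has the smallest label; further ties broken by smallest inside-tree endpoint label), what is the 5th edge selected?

Q-S

Grow the tree from R using Prim:
Step 1: cheapest edge leaving the tree is Q—R (3); add Q.
Step 2: cheapest edge leaving the tree is P—Q (7); add P.
Step 3: cheapest edge leaving the tree is P—W (6); add W.
Step 4: cheapest edge leaving the tree is W—X (5); add X.
Step 5: cheapest edge leaving the tree is Q—S (7); add S.
Step 6: cheapest edge leaving the tree is P—V (14); add V.
The 5th edge added is Q—S.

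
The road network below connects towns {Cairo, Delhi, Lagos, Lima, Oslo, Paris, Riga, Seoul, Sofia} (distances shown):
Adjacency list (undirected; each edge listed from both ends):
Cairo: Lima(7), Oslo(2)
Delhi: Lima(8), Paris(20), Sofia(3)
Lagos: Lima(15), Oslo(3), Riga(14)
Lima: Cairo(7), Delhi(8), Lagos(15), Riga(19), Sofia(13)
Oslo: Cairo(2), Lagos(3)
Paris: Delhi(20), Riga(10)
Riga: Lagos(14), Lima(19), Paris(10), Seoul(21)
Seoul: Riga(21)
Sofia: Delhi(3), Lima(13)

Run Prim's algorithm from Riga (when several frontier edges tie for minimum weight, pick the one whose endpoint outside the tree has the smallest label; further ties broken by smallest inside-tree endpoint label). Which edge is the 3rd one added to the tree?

Prim, starting at Riga.
Step 1: frontier [Paris–Riga 10, Lagos–Riga 14, Lima–Riga 19, Riga–Seoul 21] → take Paris–Riga (10); add Paris.
Step 2: frontier [Delhi–Paris 20, Lagos–Riga 14, Lima–Riga 19, Riga–Seoul 21] → take Lagos–Riga (14); add Lagos.
Step 3: frontier [Lagos–Oslo 3, Lagos–Lima 15, Delhi–Paris 20, Lima–Riga 19, Riga–Seoul 21] → take Lagos–Oslo (3); add Oslo.
Step 4: frontier [Lagos–Lima 15, Cairo–Oslo 2, Delhi–Paris 20, Lima–Riga 19, Riga–Seoul 21] → take Cairo–Oslo (2); add Cairo.
Step 5: frontier [Cairo–Lima 7, Lagos–Lima 15, Delhi–Paris 20, Lima–Riga 19, Riga–Seoul 21] → take Cairo–Lima (7); add Lima.
Step 6: frontier [Delhi–Lima 8, Lima–Sofia 13, Delhi–Paris 20, Riga–Seoul 21] → take Delhi–Lima (8); add Delhi.
Step 7: frontier [Delhi–Sofia 3, Lima–Sofia 13, Riga–Seoul 21] → take Delhi–Sofia (3); add Sofia.
Step 8: frontier [Riga–Seoul 21] → take Riga–Seoul (21); add Seoul.
The 3rd edge added is Lagos–Oslo.

Lagos-Oslo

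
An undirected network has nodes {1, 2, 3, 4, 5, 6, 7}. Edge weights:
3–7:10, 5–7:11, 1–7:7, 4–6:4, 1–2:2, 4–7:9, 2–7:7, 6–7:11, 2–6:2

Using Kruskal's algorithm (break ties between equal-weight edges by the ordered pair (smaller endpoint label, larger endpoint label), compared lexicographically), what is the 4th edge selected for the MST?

Kruskal: consider edges lightest-first.
1–2 (2): add. Components now {1,2} {3} {4} {5} {6} {7}
2–6 (2): add. Components now {1,2,6} {3} {4} {5} {7}
4–6 (4): add. Components now {1,2,4,6} {3} {5} {7}
1–7 (7): add. Components now {1,2,4,6,7} {3} {5}
2–7 (7): skip — 2 and 7 already connected.
4–7 (9): skip — 4 and 7 already connected.
3–7 (10): add. Components now {1,2,3,4,6,7} {5}
5–7 (11): add. Components now {1,2,3,4,5,6,7}
The 4th edge added is 1–7.

1-7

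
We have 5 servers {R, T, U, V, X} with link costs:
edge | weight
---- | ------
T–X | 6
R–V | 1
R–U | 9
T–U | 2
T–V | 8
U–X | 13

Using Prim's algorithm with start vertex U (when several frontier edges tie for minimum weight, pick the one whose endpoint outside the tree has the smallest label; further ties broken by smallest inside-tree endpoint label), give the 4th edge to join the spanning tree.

Prim's algorithm from U:
Step 1: frontier [T–U 2, R–U 9, U–X 13] → take T–U (2); add T.
Step 2: frontier [T–X 6, T–V 8, R–U 9, U–X 13] → take T–X (6); add X.
Step 3: frontier [T–V 8, R–U 9] → take T–V (8); add V.
Step 4: frontier [R–U 9, R–V 1] → take R–V (1); add R.
The 4th edge added is R–V.

R-V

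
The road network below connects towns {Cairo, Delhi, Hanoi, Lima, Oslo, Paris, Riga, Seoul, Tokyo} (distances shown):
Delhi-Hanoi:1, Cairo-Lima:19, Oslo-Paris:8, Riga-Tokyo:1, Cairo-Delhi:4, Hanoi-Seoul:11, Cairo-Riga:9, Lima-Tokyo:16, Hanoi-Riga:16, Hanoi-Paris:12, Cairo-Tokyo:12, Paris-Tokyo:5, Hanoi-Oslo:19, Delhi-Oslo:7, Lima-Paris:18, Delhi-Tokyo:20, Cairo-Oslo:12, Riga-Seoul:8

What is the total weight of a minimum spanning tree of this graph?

50

Kruskal: consider edges lightest-first.
Delhi-Hanoi (1): add — endpoints in different components.
Riga-Tokyo (1): add — endpoints in different components.
Cairo-Delhi (4): add — endpoints in different components.
Paris-Tokyo (5): add — endpoints in different components.
Delhi-Oslo (7): add — endpoints in different components.
Oslo-Paris (8): add — endpoints in different components.
Riga-Seoul (8): add — endpoints in different components.
Cairo-Riga (9): skip — Riga and Cairo already connected.
Hanoi-Seoul (11): skip — Seoul and Hanoi already connected.
Cairo-Oslo (12): skip — Oslo and Cairo already connected.
Cairo-Tokyo (12): skip — Tokyo and Cairo already connected.
Hanoi-Paris (12): skip — Hanoi and Paris already connected.
Hanoi-Riga (16): skip — Riga and Hanoi already connected.
Lima-Tokyo (16): add — endpoints in different components.
MST edges: Delhi-Hanoi, Riga-Tokyo, Cairo-Delhi, Paris-Tokyo, Delhi-Oslo, Oslo-Paris, Riga-Seoul, Lima-Tokyo; total weight 1+1+4+5+7+8+8+16 = 50.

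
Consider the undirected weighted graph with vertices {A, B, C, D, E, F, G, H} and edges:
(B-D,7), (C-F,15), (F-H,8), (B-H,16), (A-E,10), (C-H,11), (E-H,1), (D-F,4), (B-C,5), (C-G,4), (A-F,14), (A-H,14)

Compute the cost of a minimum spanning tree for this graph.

Kruskal: consider edges lightest-first.
E-H (1): add — endpoints in different components.
C-G (4): add — endpoints in different components.
D-F (4): add — endpoints in different components.
B-C (5): add — endpoints in different components.
B-D (7): add — endpoints in different components.
F-H (8): add — endpoints in different components.
A-E (10): add — endpoints in different components.
MST edges: E-H, C-G, D-F, B-C, B-D, F-H, A-E; total weight 1+4+4+5+7+8+10 = 39.

39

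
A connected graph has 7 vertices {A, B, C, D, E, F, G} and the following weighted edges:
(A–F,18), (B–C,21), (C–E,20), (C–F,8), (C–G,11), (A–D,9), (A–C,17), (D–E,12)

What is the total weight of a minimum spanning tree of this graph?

78

Kruskal: consider edges lightest-first.
C–F (8): add. Components now {A} {B} {C,F} {D} {E} {G}
A–D (9): add. Components now {A,D} {B} {C,F} {E} {G}
C–G (11): add. Components now {A,D} {B} {C,F,G} {E}
D–E (12): add. Components now {A,D,E} {B} {C,F,G}
A–C (17): add. Components now {A,C,D,E,F,G} {B}
A–F (18): skip — A and F already connected.
C–E (20): skip — C and E already connected.
B–C (21): add. Components now {A,B,C,D,E,F,G}
MST edges: C–F, A–D, C–G, D–E, A–C, B–C; total weight 8+9+11+12+17+21 = 78.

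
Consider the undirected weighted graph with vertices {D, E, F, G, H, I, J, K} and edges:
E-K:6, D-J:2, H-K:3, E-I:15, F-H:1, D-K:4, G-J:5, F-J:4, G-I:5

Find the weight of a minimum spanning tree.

26

Kruskal's algorithm — process edges by increasing weight (ties by edge label):
F-H (1): add — endpoints in different components.
D-J (2): add — endpoints in different components.
H-K (3): add — endpoints in different components.
D-K (4): add — endpoints in different components.
F-J (4): skip — F and J already connected.
G-I (5): add — endpoints in different components.
G-J (5): add — endpoints in different components.
E-K (6): add — endpoints in different components.
MST edges: F-H, D-J, H-K, D-K, G-I, G-J, E-K; total weight 1+2+3+4+5+5+6 = 26.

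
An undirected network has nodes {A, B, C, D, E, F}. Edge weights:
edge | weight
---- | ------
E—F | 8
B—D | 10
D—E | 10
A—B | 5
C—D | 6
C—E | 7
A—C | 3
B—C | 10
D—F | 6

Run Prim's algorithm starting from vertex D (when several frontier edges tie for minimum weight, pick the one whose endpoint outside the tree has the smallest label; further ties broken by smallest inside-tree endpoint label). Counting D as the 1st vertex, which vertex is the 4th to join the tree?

B

Prim's algorithm from D:
Step 1: cheapest edge leaving the tree is C—D (6); add C.
Step 2: cheapest edge leaving the tree is A—C (3); add A.
Step 3: cheapest edge leaving the tree is A—B (5); add B.
Step 4: cheapest edge leaving the tree is D—F (6); add F.
Step 5: cheapest edge leaving the tree is C—E (7); add E.
Vertex order: D, C, A, B, F, E. The 4th vertex is B.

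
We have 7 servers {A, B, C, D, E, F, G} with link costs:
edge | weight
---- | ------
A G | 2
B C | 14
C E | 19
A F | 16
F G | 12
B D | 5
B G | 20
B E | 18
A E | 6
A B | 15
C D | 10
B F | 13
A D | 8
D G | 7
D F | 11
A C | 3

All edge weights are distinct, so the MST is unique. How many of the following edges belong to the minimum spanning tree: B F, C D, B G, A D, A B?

0

Kruskal's algorithm — process edges by increasing weight (ties by edge label):
A G (2): add — endpoints in different components.
A C (3): add — endpoints in different components.
B D (5): add — endpoints in different components.
A E (6): add — endpoints in different components.
D G (7): add — endpoints in different components.
A D (8): skip — A and D already connected.
C D (10): skip — C and D already connected.
D F (11): add — endpoints in different components.
MST edge set: {A G, A C, B D, A E, D G, D F}.
Of the listed edges, {} are in the MST → 0.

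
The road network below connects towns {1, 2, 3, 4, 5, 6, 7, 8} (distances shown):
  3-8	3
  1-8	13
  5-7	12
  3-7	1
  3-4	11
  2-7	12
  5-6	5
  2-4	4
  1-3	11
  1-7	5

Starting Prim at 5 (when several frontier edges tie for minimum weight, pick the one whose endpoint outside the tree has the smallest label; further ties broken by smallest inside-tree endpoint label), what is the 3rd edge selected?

Prim, starting at 5.
Step 1: frontier [5-6 5, 5-7 12] → take 5-6 (5); add 6.
Step 2: frontier [5-7 12] → take 5-7 (12); add 7.
Step 3: frontier [3-7 1, 1-7 5, 2-7 12] → take 3-7 (1); add 3.
Step 4: frontier [3-8 3, 1-3 11, 3-4 11, 1-7 5, 2-7 12] → take 3-8 (3); add 8.
Step 5: frontier [1-3 11, 3-4 11, 1-7 5, 2-7 12, 1-8 13] → take 1-7 (5); add 1.
Step 6: frontier [3-4 11, 2-7 12] → take 3-4 (11); add 4.
Step 7: frontier [2-4 4, 2-7 12] → take 2-4 (4); add 2.
The 3rd edge added is 3-7.

3-7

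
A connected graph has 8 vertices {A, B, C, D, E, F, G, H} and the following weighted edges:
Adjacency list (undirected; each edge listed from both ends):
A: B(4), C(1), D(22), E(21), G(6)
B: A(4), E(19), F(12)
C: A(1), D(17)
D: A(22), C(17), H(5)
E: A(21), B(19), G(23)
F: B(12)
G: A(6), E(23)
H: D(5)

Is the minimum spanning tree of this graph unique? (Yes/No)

Sort edges by weight, then run Kruskal:
A C (1): add — endpoints in different components.
A B (4): add — endpoints in different components.
D H (5): add — endpoints in different components.
A G (6): add — endpoints in different components.
B F (12): add — endpoints in different components.
C D (17): add — endpoints in different components.
B E (19): add — endpoints in different components.
Every non-tree edge has weight strictly greater than the heaviest edge on the tree path between its endpoints, so the MST is unique.

Yes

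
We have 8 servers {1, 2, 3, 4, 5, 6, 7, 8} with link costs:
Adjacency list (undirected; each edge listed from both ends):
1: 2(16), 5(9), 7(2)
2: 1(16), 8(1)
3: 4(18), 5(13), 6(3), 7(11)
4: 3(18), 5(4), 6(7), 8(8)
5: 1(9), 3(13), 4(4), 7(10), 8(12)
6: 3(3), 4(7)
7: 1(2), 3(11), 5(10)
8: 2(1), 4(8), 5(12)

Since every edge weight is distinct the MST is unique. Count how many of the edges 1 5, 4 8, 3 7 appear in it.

Kruskal: consider edges lightest-first.
2 8 (1): add — endpoints in different components.
1 7 (2): add — endpoints in different components.
3 6 (3): add — endpoints in different components.
4 5 (4): add — endpoints in different components.
4 6 (7): add — endpoints in different components.
4 8 (8): add — endpoints in different components.
1 5 (9): add — endpoints in different components.
MST edge set: {2 8, 1 7, 3 6, 4 5, 4 6, 4 8, 1 5}.
Of the listed edges, {1 5, 4 8} are in the MST → 2.

2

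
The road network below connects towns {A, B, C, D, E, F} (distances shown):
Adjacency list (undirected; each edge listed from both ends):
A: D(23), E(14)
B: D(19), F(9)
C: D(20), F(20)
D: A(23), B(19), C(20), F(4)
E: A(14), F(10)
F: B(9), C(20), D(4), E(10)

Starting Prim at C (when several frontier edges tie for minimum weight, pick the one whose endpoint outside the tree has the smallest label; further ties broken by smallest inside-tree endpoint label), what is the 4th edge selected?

Prim's algorithm from C:
Step 1: cheapest edge leaving the tree is C–D (20); add D.
Step 2: cheapest edge leaving the tree is D–F (4); add F.
Step 3: cheapest edge leaving the tree is B–F (9); add B.
Step 4: cheapest edge leaving the tree is E–F (10); add E.
Step 5: cheapest edge leaving the tree is A–E (14); add A.
The 4th edge added is E–F.

E-F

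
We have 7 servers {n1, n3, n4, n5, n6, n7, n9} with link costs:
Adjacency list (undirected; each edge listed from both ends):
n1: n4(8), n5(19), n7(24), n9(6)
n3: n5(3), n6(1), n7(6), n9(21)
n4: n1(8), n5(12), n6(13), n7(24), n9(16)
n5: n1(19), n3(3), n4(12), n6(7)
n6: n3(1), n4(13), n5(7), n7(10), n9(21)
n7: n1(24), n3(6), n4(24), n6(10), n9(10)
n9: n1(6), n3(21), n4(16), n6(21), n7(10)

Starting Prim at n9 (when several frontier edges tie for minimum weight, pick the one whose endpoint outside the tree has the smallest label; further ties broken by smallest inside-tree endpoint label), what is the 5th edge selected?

n3-n6

Prim's algorithm from n9:
Step 1: cheapest edge leaving the tree is n1–n9 (6); add n1.
Step 2: cheapest edge leaving the tree is n1–n4 (8); add n4.
Step 3: cheapest edge leaving the tree is n7–n9 (10); add n7.
Step 4: cheapest edge leaving the tree is n3–n7 (6); add n3.
Step 5: cheapest edge leaving the tree is n3–n6 (1); add n6.
Step 6: cheapest edge leaving the tree is n3–n5 (3); add n5.
The 5th edge added is n3–n6.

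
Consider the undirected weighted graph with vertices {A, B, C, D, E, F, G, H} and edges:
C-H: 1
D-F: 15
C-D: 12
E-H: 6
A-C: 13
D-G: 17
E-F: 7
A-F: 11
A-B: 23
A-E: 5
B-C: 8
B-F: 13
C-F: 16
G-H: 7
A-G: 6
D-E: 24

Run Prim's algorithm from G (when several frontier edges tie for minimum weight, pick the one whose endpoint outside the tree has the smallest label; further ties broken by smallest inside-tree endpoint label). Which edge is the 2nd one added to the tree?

Grow the tree from G using Prim:
Step 1: cheapest edge leaving the tree is A-G (6); add A.
Step 2: cheapest edge leaving the tree is A-E (5); add E.
Step 3: cheapest edge leaving the tree is E-H (6); add H.
Step 4: cheapest edge leaving the tree is C-H (1); add C.
Step 5: cheapest edge leaving the tree is E-F (7); add F.
Step 6: cheapest edge leaving the tree is B-C (8); add B.
Step 7: cheapest edge leaving the tree is C-D (12); add D.
The 2nd edge added is A-E.

A-E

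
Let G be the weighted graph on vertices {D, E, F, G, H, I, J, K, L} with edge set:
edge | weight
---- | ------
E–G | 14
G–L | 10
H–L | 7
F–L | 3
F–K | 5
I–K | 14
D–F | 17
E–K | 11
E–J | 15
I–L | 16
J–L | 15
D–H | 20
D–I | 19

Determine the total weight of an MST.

82

Prim's algorithm from J:
Step 1: frontier [E–J 15, J–L 15] → take E–J (15); add E.
Step 2: frontier [E–K 11, E–G 14, J–L 15] → take E–K (11); add K.
Step 3: frontier [E–G 14, J–L 15, F–K 5, I–K 14] → take F–K (5); add F.
Step 4: frontier [E–G 14, F–L 3, D–F 17, J–L 15, I–K 14] → take F–L (3); add L.
Step 5: frontier [E–G 14, D–F 17, I–K 14, H–L 7, G–L 10, I–L 16] → take H–L (7); add H.
Step 6: frontier [E–G 14, D–F 17, D–H 20, I–K 14, G–L 10, I–L 16] → take G–L (10); add G.
Step 7: frontier [D–F 17, D–H 20, I–K 14, I–L 16] → take I–K (14); add I.
Step 8: frontier [D–F 17, D–H 20, D–I 19] → take D–F (17); add D.
MST edges: E–J, E–K, F–K, F–L, H–L, G–L, I–K, D–F; total weight 15+11+5+3+7+10+14+17 = 82.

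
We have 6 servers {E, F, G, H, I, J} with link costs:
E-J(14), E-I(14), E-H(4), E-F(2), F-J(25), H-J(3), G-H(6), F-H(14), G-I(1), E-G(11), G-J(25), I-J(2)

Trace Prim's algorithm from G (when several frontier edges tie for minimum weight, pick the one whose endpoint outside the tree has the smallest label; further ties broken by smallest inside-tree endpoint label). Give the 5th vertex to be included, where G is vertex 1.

E

Prim's algorithm from G:
Step 1: cheapest edge leaving the tree is G-I (1); add I.
Step 2: cheapest edge leaving the tree is I-J (2); add J.
Step 3: cheapest edge leaving the tree is H-J (3); add H.
Step 4: cheapest edge leaving the tree is E-H (4); add E.
Step 5: cheapest edge leaving the tree is E-F (2); add F.
Vertex order: G, I, J, H, E, F. The 5th vertex is E.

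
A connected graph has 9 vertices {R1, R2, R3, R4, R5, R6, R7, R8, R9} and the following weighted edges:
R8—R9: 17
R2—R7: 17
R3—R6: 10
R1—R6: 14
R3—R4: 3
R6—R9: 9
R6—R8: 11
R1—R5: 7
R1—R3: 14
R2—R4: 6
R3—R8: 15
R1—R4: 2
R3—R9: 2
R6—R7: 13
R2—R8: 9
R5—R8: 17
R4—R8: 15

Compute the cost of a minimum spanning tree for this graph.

51

Sort edges by weight, then run Kruskal:
R1—R4 (2): add — endpoints in different components.
R3—R9 (2): add — endpoints in different components.
R3—R4 (3): add — endpoints in different components.
R2—R4 (6): add — endpoints in different components.
R1—R5 (7): add — endpoints in different components.
R2—R8 (9): add — endpoints in different components.
R6—R9 (9): add — endpoints in different components.
R3—R6 (10): skip — R6 and R3 already connected.
R6—R8 (11): skip — R8 and R6 already connected.
R6—R7 (13): add — endpoints in different components.
MST edges: R1—R4, R3—R9, R3—R4, R2—R4, R1—R5, R2—R8, R6—R9, R6—R7; total weight 2+2+3+6+7+9+9+13 = 51.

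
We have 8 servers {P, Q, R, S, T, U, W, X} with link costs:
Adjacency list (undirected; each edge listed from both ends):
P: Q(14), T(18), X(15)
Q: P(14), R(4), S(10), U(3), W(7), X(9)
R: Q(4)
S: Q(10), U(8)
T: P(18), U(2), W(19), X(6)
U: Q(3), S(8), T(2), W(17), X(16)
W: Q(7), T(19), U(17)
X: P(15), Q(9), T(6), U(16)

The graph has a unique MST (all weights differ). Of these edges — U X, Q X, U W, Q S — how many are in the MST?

0

Kruskal's algorithm — process edges by increasing weight (ties by edge label):
T U (2): add — endpoints in different components.
Q U (3): add — endpoints in different components.
Q R (4): add — endpoints in different components.
T X (6): add — endpoints in different components.
Q W (7): add — endpoints in different components.
S U (8): add — endpoints in different components.
Q X (9): skip — X and Q already connected.
Q S (10): skip — S and Q already connected.
P Q (14): add — endpoints in different components.
MST edge set: {T U, Q U, Q R, T X, Q W, S U, P Q}.
Of the listed edges, {} are in the MST → 0.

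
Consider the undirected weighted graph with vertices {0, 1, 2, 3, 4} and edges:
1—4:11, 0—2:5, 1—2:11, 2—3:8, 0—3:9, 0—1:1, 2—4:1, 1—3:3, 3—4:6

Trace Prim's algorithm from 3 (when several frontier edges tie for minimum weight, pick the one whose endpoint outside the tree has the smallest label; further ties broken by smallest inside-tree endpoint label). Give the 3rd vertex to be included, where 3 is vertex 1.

Prim, starting at 3.
Step 1: cheapest edge leaving the tree is 1—3 (3); add 1.
Step 2: cheapest edge leaving the tree is 0—1 (1); add 0.
Step 3: cheapest edge leaving the tree is 0—2 (5); add 2.
Step 4: cheapest edge leaving the tree is 2—4 (1); add 4.
Vertex order: 3, 1, 0, 2, 4. The 3rd vertex is 0.

0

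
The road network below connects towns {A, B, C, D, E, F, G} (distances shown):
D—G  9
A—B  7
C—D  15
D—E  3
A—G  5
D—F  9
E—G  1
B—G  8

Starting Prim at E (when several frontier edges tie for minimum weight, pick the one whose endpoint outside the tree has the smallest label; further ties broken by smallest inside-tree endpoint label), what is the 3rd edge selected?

Grow the tree from E using Prim:
Step 1: frontier [E—G 1, D—E 3] → take E—G (1); add G.
Step 2: frontier [D—E 3, A—G 5, B—G 8, D—G 9] → take D—E (3); add D.
Step 3: frontier [D—F 9, C—D 15, A—G 5, B—G 8] → take A—G (5); add A.
Step 4: frontier [A—B 7, D—F 9, C—D 15, B—G 8] → take A—B (7); add B.
Step 5: frontier [D—F 9, C—D 15] → take D—F (9); add F.
Step 6: frontier [C—D 15] → take C—D (15); add C.
The 3rd edge added is A—G.

A-G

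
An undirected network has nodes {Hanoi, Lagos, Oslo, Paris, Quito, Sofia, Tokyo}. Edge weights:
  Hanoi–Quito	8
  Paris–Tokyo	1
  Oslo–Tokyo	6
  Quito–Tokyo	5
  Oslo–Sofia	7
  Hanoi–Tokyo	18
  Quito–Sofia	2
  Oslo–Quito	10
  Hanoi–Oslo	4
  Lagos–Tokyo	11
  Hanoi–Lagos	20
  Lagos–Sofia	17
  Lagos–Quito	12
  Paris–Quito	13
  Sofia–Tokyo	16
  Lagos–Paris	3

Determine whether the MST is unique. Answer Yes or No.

Kruskal's algorithm — process edges by increasing weight (ties by edge label):
Paris–Tokyo (1): add. Components now {Quito} {Oslo} {Lagos} {Sofia} {Hanoi} {Paris,Tokyo}
Quito–Sofia (2): add. Components now {Quito,Sofia} {Oslo} {Lagos} {Hanoi} {Paris,Tokyo}
Lagos–Paris (3): add. Components now {Quito,Sofia} {Oslo} {Lagos,Paris,Tokyo} {Hanoi}
Hanoi–Oslo (4): add. Components now {Quito,Sofia} {Hanoi,Oslo} {Lagos,Paris,Tokyo}
Quito–Tokyo (5): add. Components now {Lagos,Paris,Quito,Sofia,Tokyo} {Hanoi,Oslo}
Oslo–Tokyo (6): add. Components now {Hanoi,Lagos,Oslo,Paris,Quito,Sofia,Tokyo}
Every non-tree edge has weight strictly greater than the heaviest edge on the tree path between its endpoints, so the MST is unique.

Yes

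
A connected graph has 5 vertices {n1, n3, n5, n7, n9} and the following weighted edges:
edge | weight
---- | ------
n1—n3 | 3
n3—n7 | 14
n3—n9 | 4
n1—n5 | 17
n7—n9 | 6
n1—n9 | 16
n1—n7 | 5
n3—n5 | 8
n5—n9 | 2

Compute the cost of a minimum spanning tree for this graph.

14

Prim's algorithm from n3:
Step 1: frontier [n1—n3 3, n3—n9 4, n3—n5 8, n3—n7 14] → take n1—n3 (3); add n1.
Step 2: frontier [n1—n7 5, n1—n9 16, n1—n5 17, n3—n9 4, n3—n5 8, n3—n7 14] → take n3—n9 (4); add n9.
Step 3: frontier [n1—n7 5, n1—n5 17, n3—n5 8, n3—n7 14, n5—n9 2, n7—n9 6] → take n5—n9 (2); add n5.
Step 4: frontier [n1—n7 5, n3—n7 14, n7—n9 6] → take n1—n7 (5); add n7.
MST edges: n1—n3, n3—n9, n5—n9, n1—n7; total weight 3+4+2+5 = 14.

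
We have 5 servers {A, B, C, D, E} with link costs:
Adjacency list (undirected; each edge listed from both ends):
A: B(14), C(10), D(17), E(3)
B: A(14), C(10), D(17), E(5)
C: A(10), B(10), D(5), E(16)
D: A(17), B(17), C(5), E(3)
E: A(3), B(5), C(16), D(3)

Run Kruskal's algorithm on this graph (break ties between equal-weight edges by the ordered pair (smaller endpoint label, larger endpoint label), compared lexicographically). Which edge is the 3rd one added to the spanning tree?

B-E

Sort edges by weight, then run Kruskal:
A E (3): add. Components now {A,E} {B} {C} {D}
D E (3): add. Components now {A,D,E} {B} {C}
B E (5): add. Components now {A,B,D,E} {C}
C D (5): add. Components now {A,B,C,D,E}
The 3rd edge added is B E.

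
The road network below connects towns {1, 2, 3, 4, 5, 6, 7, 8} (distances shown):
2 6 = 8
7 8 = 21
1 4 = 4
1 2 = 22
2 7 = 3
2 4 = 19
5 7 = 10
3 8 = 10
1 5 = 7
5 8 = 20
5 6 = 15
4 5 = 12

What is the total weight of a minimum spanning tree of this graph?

Kruskal's algorithm — process edges by increasing weight (ties by edge label):
2 7 (3): add — endpoints in different components.
1 4 (4): add — endpoints in different components.
1 5 (7): add — endpoints in different components.
2 6 (8): add — endpoints in different components.
3 8 (10): add — endpoints in different components.
5 7 (10): add — endpoints in different components.
4 5 (12): skip — 4 and 5 already connected.
5 6 (15): skip — 5 and 6 already connected.
2 4 (19): skip — 2 and 4 already connected.
5 8 (20): add — endpoints in different components.
MST edges: 2 7, 1 4, 1 5, 2 6, 3 8, 5 7, 5 8; total weight 3+4+7+8+10+10+20 = 62.

62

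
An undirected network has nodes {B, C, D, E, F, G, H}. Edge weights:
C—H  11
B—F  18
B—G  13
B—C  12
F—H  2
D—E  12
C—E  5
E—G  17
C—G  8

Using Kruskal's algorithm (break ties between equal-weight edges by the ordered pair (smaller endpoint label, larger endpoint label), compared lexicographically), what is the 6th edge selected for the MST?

D-E

Kruskal's algorithm — process edges by increasing weight (ties by edge label):
F—H (2): add — endpoints in different components.
C—E (5): add — endpoints in different components.
C—G (8): add — endpoints in different components.
C—H (11): add — endpoints in different components.
B—C (12): add — endpoints in different components.
D—E (12): add — endpoints in different components.
The 6th edge added is D—E.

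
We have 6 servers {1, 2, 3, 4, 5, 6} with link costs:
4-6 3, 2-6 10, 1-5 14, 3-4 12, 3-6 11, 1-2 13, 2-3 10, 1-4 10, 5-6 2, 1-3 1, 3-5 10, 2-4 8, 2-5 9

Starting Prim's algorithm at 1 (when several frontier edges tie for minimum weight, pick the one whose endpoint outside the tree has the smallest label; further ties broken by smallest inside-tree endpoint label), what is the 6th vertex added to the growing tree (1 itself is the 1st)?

5

Prim, starting at 1.
Step 1: frontier [1-3 1, 1-4 10, 1-2 13, 1-5 14] → take 1-3 (1); add 3.
Step 2: frontier [1-4 10, 1-2 13, 1-5 14, 2-3 10, 3-5 10, 3-6 11, 3-4 12] → take 2-3 (10); add 2.
Step 3: frontier [1-4 10, 1-5 14, 2-4 8, 2-5 9, 2-6 10, 3-5 10, 3-6 11, 3-4 12] → take 2-4 (8); add 4.
Step 4: frontier [1-5 14, 2-5 9, 2-6 10, 3-5 10, 3-6 11, 4-6 3] → take 4-6 (3); add 6.
Step 5: frontier [1-5 14, 2-5 9, 3-5 10, 5-6 2] → take 5-6 (2); add 5.
Vertex order: 1, 3, 2, 4, 6, 5. The 6th vertex is 5.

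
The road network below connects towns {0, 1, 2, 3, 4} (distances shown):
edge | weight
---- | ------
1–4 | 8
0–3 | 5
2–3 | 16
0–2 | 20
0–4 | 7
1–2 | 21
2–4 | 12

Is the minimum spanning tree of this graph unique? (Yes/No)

Kruskal's algorithm — process edges by increasing weight (ties by edge label):
0–3 (5): add. Components now {0,3} {1} {2} {4}
0–4 (7): add. Components now {0,3,4} {1} {2}
1–4 (8): add. Components now {0,1,3,4} {2}
2–4 (12): add. Components now {0,1,2,3,4}
Every non-tree edge has weight strictly greater than the heaviest edge on the tree path between its endpoints, so the MST is unique.

Yes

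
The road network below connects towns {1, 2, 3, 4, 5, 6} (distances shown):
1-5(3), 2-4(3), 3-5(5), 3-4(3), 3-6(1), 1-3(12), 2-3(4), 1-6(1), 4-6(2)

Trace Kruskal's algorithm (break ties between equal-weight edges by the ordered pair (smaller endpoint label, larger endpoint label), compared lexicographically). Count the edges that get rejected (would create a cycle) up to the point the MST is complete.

0

Kruskal: consider edges lightest-first.
1-6 (1): add — endpoints in different components.
3-6 (1): add — endpoints in different components.
4-6 (2): add — endpoints in different components.
1-5 (3): add — endpoints in different components.
2-4 (3): add — endpoints in different components.
Edges rejected before the tree was complete: 0.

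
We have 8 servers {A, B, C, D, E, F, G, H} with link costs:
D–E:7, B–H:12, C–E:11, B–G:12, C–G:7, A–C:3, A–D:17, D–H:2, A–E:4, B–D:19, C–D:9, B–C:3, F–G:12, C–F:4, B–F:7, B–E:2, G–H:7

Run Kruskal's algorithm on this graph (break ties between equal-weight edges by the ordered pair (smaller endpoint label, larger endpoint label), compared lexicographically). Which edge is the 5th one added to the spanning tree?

C-F

Kruskal: consider edges lightest-first.
B–E (2): add — endpoints in different components.
D–H (2): add — endpoints in different components.
A–C (3): add — endpoints in different components.
B–C (3): add — endpoints in different components.
A–E (4): skip — A and E already connected.
C–F (4): add — endpoints in different components.
B–F (7): skip — B and F already connected.
C–G (7): add — endpoints in different components.
D–E (7): add — endpoints in different components.
The 5th edge added is C–F.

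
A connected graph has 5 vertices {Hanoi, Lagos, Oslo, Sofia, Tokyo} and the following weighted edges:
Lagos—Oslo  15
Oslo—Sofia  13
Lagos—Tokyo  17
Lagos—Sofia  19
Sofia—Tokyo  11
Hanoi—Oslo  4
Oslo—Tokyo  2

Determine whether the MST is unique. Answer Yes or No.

Yes

Sort edges by weight, then run Kruskal:
Oslo—Tokyo (2): add — endpoints in different components.
Hanoi—Oslo (4): add — endpoints in different components.
Sofia—Tokyo (11): add — endpoints in different components.
Oslo—Sofia (13): skip — Sofia and Oslo already connected.
Lagos—Oslo (15): add — endpoints in different components.
Every non-tree edge has weight strictly greater than the heaviest edge on the tree path between its endpoints, so the MST is unique.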